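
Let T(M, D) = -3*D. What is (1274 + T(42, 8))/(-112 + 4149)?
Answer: 1250/4037 ≈ 0.30964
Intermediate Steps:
(1274 + T(42, 8))/(-112 + 4149) = (1274 - 3*8)/(-112 + 4149) = (1274 - 24)/4037 = 1250*(1/4037) = 1250/4037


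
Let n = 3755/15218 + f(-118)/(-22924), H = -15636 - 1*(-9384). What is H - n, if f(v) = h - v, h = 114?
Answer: -545284803477/87214358 ≈ -6252.2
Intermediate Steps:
f(v) = 114 - v
H = -6252 (H = -15636 + 9384 = -6252)
n = 20637261/87214358 (n = 3755/15218 + (114 - 1*(-118))/(-22924) = 3755*(1/15218) + (114 + 118)*(-1/22924) = 3755/15218 + 232*(-1/22924) = 3755/15218 - 58/5731 = 20637261/87214358 ≈ 0.23663)
H - n = -6252 - 1*20637261/87214358 = -6252 - 20637261/87214358 = -545284803477/87214358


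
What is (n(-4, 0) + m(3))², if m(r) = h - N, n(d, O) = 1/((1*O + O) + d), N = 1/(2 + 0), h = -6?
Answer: 729/16 ≈ 45.563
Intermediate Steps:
N = ½ (N = 1/2 = ½ ≈ 0.50000)
n(d, O) = 1/(d + 2*O) (n(d, O) = 1/((O + O) + d) = 1/(2*O + d) = 1/(d + 2*O))
m(r) = -13/2 (m(r) = -6 - 1*½ = -6 - ½ = -13/2)
(n(-4, 0) + m(3))² = (1/(-4 + 2*0) - 13/2)² = (1/(-4 + 0) - 13/2)² = (1/(-4) - 13/2)² = (-¼ - 13/2)² = (-27/4)² = 729/16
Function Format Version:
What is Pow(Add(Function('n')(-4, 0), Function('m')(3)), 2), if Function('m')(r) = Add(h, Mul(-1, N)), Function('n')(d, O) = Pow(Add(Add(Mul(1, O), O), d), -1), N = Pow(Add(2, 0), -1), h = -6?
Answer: Rational(729, 16) ≈ 45.563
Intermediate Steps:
N = Rational(1, 2) (N = Pow(2, -1) = Rational(1, 2) ≈ 0.50000)
Function('n')(d, O) = Pow(Add(d, Mul(2, O)), -1) (Function('n')(d, O) = Pow(Add(Add(O, O), d), -1) = Pow(Add(Mul(2, O), d), -1) = Pow(Add(d, Mul(2, O)), -1))
Function('m')(r) = Rational(-13, 2) (Function('m')(r) = Add(-6, Mul(-1, Rational(1, 2))) = Add(-6, Rational(-1, 2)) = Rational(-13, 2))
Pow(Add(Function('n')(-4, 0), Function('m')(3)), 2) = Pow(Add(Pow(Add(-4, Mul(2, 0)), -1), Rational(-13, 2)), 2) = Pow(Add(Pow(Add(-4, 0), -1), Rational(-13, 2)), 2) = Pow(Add(Pow(-4, -1), Rational(-13, 2)), 2) = Pow(Add(Rational(-1, 4), Rational(-13, 2)), 2) = Pow(Rational(-27, 4), 2) = Rational(729, 16)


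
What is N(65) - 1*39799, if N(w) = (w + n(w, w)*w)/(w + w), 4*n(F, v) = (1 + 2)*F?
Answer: -318193/8 ≈ -39774.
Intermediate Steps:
n(F, v) = 3*F/4 (n(F, v) = ((1 + 2)*F)/4 = (3*F)/4 = 3*F/4)
N(w) = (w + 3*w²/4)/(2*w) (N(w) = (w + (3*w/4)*w)/(w + w) = (w + 3*w²/4)/((2*w)) = (w + 3*w²/4)*(1/(2*w)) = (w + 3*w²/4)/(2*w))
N(65) - 1*39799 = (½ + (3/8)*65) - 1*39799 = (½ + 195/8) - 39799 = 199/8 - 39799 = -318193/8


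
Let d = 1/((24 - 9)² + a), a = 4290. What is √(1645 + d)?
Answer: 2*√8383424910/4515 ≈ 40.559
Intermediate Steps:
d = 1/4515 (d = 1/((24 - 9)² + 4290) = 1/(15² + 4290) = 1/(225 + 4290) = 1/4515 ≈ 0.00022148)
√(1645 + d) = √(1645 + 1/4515) = √(7427176/4515) = 2*√8383424910/4515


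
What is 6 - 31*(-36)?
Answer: 1122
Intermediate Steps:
6 - 31*(-36) = 6 + 1116 = 1122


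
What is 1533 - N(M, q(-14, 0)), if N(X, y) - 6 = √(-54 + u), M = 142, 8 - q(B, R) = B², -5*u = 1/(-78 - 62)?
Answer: 1527 - I*√264593/70 ≈ 1527.0 - 7.3484*I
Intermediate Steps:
u = 1/700 (u = -1/(5*(-78 - 62)) = -⅕/(-140) = -⅕*(-1/140) = 1/700 ≈ 0.0014286)
q(B, R) = 8 - B²
N(X, y) = 6 + I*√264593/70 (N(X, y) = 6 + √(-54 + 1/700) = 6 + √(-37799/700) = 6 + I*√264593/70)
1533 - N(M, q(-14, 0)) = 1533 - (6 + I*√264593/70) = 1533 + (-6 - I*√264593/70) = 1527 - I*√264593/70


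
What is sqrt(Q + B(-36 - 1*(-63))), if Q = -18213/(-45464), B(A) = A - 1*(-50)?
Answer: sqrt(39996283406)/22732 ≈ 8.7978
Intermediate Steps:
B(A) = 50 + A (B(A) = A + 50 = 50 + A)
Q = 18213/45464 (Q = -18213*(-1/45464) = 18213/45464 ≈ 0.40060)
sqrt(Q + B(-36 - 1*(-63))) = sqrt(18213/45464 + (50 + (-36 - 1*(-63)))) = sqrt(18213/45464 + (50 + (-36 + 63))) = sqrt(18213/45464 + (50 + 27)) = sqrt(18213/45464 + 77) = sqrt(3518941/45464) = sqrt(39996283406)/22732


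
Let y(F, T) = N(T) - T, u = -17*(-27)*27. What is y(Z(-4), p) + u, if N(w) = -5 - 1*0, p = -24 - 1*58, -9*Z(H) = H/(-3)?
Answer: 12470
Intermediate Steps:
Z(H) = H/27 (Z(H) = -H/(9*(-3)) = -H*(-1)/(9*3) = -(-1)*H/27 = H/27)
p = -82 (p = -24 - 58 = -82)
N(w) = -5 (N(w) = -5 + 0 = -5)
u = 12393 (u = 459*27 = 12393)
y(F, T) = -5 - T
y(Z(-4), p) + u = (-5 - 1*(-82)) + 12393 = (-5 + 82) + 12393 = 77 + 12393 = 12470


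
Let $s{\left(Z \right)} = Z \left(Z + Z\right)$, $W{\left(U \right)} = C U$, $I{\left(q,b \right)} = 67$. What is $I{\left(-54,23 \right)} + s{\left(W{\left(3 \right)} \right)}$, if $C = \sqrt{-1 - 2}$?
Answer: $13$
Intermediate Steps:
$C = i \sqrt{3}$ ($C = \sqrt{-3} = i \sqrt{3} \approx 1.732 i$)
$W{\left(U \right)} = i U \sqrt{3}$ ($W{\left(U \right)} = i \sqrt{3} U = i U \sqrt{3}$)
$s{\left(Z \right)} = 2 Z^{2}$ ($s{\left(Z \right)} = Z 2 Z = 2 Z^{2}$)
$I{\left(-54,23 \right)} + s{\left(W{\left(3 \right)} \right)} = 67 + 2 \left(i 3 \sqrt{3}\right)^{2} = 67 + 2 \left(3 i \sqrt{3}\right)^{2} = 67 + 2 \left(-27\right) = 67 - 54 = 13$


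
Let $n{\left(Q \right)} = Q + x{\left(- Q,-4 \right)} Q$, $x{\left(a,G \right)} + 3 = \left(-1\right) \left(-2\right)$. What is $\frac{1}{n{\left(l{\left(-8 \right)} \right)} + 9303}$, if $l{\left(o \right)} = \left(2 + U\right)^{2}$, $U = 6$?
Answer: $\frac{1}{9303} \approx 0.00010749$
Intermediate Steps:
$x{\left(a,G \right)} = -1$ ($x{\left(a,G \right)} = -3 - -2 = -3 + 2 = -1$)
$l{\left(o \right)} = 64$ ($l{\left(o \right)} = \left(2 + 6\right)^{2} = 8^{2} = 64$)
$n{\left(Q \right)} = 0$ ($n{\left(Q \right)} = Q - Q = 0$)
$\frac{1}{n{\left(l{\left(-8 \right)} \right)} + 9303} = \frac{1}{0 + 9303} = \frac{1}{9303}$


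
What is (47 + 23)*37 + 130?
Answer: 2720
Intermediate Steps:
(47 + 23)*37 + 130 = 70*37 + 130 = 2590 + 130 = 2720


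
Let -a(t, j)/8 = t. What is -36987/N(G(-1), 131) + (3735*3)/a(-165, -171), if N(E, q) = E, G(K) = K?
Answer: 3255603/88 ≈ 36996.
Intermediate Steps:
a(t, j) = -8*t
-36987/N(G(-1), 131) + (3735*3)/a(-165, -171) = -36987/(-1) + (3735*3)/((-8*(-165))) = -36987*(-1) + 11205/1320 = 36987 + 11205*(1/1320) = 36987 + 747/88 = 3255603/88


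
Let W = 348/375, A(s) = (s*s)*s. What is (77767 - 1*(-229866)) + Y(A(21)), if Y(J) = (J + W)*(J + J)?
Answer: 21482132927/125 ≈ 1.7186e+8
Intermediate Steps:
A(s) = s**3 (A(s) = s**2*s = s**3)
W = 116/125 (W = 348*(1/375) = 116/125 ≈ 0.92800)
Y(J) = 2*J*(116/125 + J) (Y(J) = (J + 116/125)*(J + J) = (116/125 + J)*(2*J) = 2*J*(116/125 + J))
(77767 - 1*(-229866)) + Y(A(21)) = (77767 - 1*(-229866)) + (2/125)*21**3*(116 + 125*21**3) = (77767 + 229866) + (2/125)*9261*(116 + 125*9261) = 307633 + (2/125)*9261*(116 + 1157625) = 307633 + (2/125)*9261*1157741 = 307633 + 21443678802/125 = 21482132927/125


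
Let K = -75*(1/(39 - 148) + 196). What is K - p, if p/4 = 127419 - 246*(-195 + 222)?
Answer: -54260997/109 ≈ -4.9781e+5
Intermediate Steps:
p = 483108 (p = 4*(127419 - 246*(-195 + 222)) = 4*(127419 - 246*27) = 4*(127419 - 6642) = 4*120777 = 483108)
K = -1602225/109 (K = -75*(1/(-109) + 196) = -75*(-1/109 + 196) = -75*21363/109 = -1602225/109 ≈ -14699.)
K - p = -1602225/109 - 1*483108 = -1602225/109 - 483108 = -54260997/109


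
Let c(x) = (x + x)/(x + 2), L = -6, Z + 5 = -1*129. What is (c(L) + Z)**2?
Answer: 17161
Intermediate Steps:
Z = -134 (Z = -5 - 1*129 = -5 - 129 = -134)
c(x) = 2*x/(2 + x) (c(x) = (2*x)/(2 + x) = 2*x/(2 + x))
(c(L) + Z)**2 = (2*(-6)/(2 - 6) - 134)**2 = (2*(-6)/(-4) - 134)**2 = (2*(-6)*(-1/4) - 134)**2 = (3 - 134)**2 = (-131)**2 = 17161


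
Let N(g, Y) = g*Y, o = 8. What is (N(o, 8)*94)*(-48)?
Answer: -288768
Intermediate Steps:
N(g, Y) = Y*g
(N(o, 8)*94)*(-48) = ((8*8)*94)*(-48) = (64*94)*(-48) = 6016*(-48) = -288768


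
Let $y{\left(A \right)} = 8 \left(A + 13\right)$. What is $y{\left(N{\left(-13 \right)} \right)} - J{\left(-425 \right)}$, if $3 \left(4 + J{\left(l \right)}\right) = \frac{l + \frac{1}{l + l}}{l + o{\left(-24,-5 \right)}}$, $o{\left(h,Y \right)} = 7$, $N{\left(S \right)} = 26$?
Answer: $\frac{10195853}{32300} \approx 315.66$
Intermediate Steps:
$y{\left(A \right)} = 104 + 8 A$ ($y{\left(A \right)} = 8 \left(13 + A\right) = 104 + 8 A$)
$J{\left(l \right)} = -4 + \frac{l + \frac{1}{2 l}}{3 \left(7 + l\right)}$ ($J{\left(l \right)} = -4 + \frac{\left(l + \frac{1}{l + l}\right) \frac{1}{l + 7}}{3} = -4 + \frac{\left(l + \frac{1}{2 l}\right) \frac{1}{7 + l}}{3} = -4 + \frac{\frac{1}{7 + l} \left(l + \frac{1}{2 l}\right)}{3} = -4 + \frac{l + \frac{1}{2 l}}{3 \left(7 + l\right)}$)
$y{\left(N{\left(-13 \right)} \right)} - J{\left(-425 \right)} = \left(104 + 8 \cdot 26\right) - \frac{1 - -71400 - 22 \left(-425\right)^{2}}{6 \left(-425\right) \left(7 - 425\right)} = \left(104 + 208\right) - \frac{1}{6} \left(- \frac{1}{425}\right) \frac{1}{-418} \left(1 + 71400 - 3973750\right) = 312 - \frac{1}{6} \left(- \frac{1}{425}\right) \left(- \frac{1}{418}\right) \left(1 + 71400 - 3973750\right) = 312 - \frac{1}{6} \left(- \frac{1}{425}\right) \left(- \frac{1}{418}\right) \left(-3902349\right) = 312 - - \frac{118253}{32300} = 312 + \frac{118253}{32300} = \frac{10195853}{32300}$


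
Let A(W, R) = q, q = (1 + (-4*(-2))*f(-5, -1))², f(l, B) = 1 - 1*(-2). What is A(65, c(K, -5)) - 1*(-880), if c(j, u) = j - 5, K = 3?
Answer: 1505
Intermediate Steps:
f(l, B) = 3 (f(l, B) = 1 + 2 = 3)
c(j, u) = -5 + j
q = 625 (q = (1 - 4*(-2)*3)² = (1 + 8*3)² = (1 + 24)² = 25² = 625)
A(W, R) = 625
A(65, c(K, -5)) - 1*(-880) = 625 - 1*(-880) = 625 + 880 = 1505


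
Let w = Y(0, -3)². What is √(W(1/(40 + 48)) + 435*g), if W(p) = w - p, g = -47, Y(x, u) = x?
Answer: I*√39581542/44 ≈ 142.99*I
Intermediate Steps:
w = 0 (w = 0² = 0)
W(p) = -p (W(p) = 0 - p = -p)
√(W(1/(40 + 48)) + 435*g) = √(-1/(40 + 48) + 435*(-47)) = √(-1/88 - 20445) = √(-1799161/88) = I*√39581542/44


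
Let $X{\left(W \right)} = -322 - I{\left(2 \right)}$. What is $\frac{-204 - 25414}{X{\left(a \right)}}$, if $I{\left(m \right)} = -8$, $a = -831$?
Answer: $\frac{12809}{157} \approx 81.586$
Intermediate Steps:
$X{\left(W \right)} = -314$ ($X{\left(W \right)} = -322 - -8 = -322 + 8 = -314$)
$\frac{-204 - 25414}{X{\left(a \right)}} = \frac{-204 - 25414}{-314} = \left(-204 - 25414\right) \left(- \frac{1}{314}\right) = \left(-25618\right) \left(- \frac{1}{314}\right) = \frac{12809}{157}$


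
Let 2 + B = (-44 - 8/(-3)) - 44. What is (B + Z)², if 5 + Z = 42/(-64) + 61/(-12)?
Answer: 88642225/9216 ≈ 9618.3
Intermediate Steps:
Z = -1031/96 (Z = -5 + (42/(-64) + 61/(-12)) = -5 + (42*(-1/64) + 61*(-1/12)) = -5 + (-21/32 - 61/12) = -5 - 551/96 = -1031/96 ≈ -10.740)
B = -262/3 (B = -2 + ((-44 - 8/(-3)) - 44) = -2 + ((-44 - 8*(-⅓)) - 44) = -2 + ((-44 + 8/3) - 44) = -2 + (-124/3 - 44) = -2 - 256/3 = -262/3 ≈ -87.333)
(B + Z)² = (-262/3 - 1031/96)² = (-9415/96)² = 88642225/9216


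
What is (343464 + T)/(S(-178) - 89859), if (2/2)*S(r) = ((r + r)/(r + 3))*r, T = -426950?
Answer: 14610050/15788693 ≈ 0.92535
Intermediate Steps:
S(r) = 2*r²/(3 + r) (S(r) = ((r + r)/(r + 3))*r = ((2*r)/(3 + r))*r = (2*r/(3 + r))*r = 2*r²/(3 + r))
(343464 + T)/(S(-178) - 89859) = (343464 - 426950)/(2*(-178)²/(3 - 178) - 89859) = -83486/(2*31684/(-175) - 89859) = -83486/(2*31684*(-1/175) - 89859) = -83486/(-63368/175 - 89859) = -83486/(-15788693/175) = -83486*(-175/15788693) = 14610050/15788693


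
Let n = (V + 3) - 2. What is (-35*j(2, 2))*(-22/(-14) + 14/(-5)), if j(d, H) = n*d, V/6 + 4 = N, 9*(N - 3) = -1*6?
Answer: -774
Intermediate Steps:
N = 7/3 (N = 3 + (-1*6)/9 = 3 + (⅑)*(-6) = 3 - ⅔ = 7/3 ≈ 2.3333)
V = -10 (V = -24 + 6*(7/3) = -24 + 14 = -10)
n = -9 (n = (-10 + 3) - 2 = -7 - 2 = -9)
j(d, H) = -9*d
(-35*j(2, 2))*(-22/(-14) + 14/(-5)) = (-(-315)*2)*(-22/(-14) + 14/(-5)) = (-35*(-18))*(-22*(-1/14) + 14*(-⅕)) = 630*(11/7 - 14/5) = 630*(-43/35) = -774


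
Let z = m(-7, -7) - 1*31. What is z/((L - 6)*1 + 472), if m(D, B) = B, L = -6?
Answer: -19/230 ≈ -0.082609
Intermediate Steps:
z = -38 (z = -7 - 1*31 = -7 - 31 = -38)
z/((L - 6)*1 + 472) = -38/((-6 - 6)*1 + 472) = -38/(-12*1 + 472) = -38/(-12 + 472) = -38/460 = -38*1/460 = -19/230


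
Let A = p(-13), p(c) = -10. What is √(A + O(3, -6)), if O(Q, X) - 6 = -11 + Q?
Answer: 2*I*√3 ≈ 3.4641*I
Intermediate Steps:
A = -10
O(Q, X) = -5 + Q (O(Q, X) = 6 + (-11 + Q) = -5 + Q)
√(A + O(3, -6)) = √(-10 + (-5 + 3)) = √(-10 - 2) = √(-12) = 2*I*√3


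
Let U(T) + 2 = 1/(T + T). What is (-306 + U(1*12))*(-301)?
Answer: 2224691/24 ≈ 92696.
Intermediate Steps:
U(T) = -2 + 1/(2*T) (U(T) = -2 + 1/(T + T) = -2 + 1/(2*T))
(-306 + U(1*12))*(-301) = (-306 + (-2 + 1/(2*((1*12)))))*(-301) = (-306 + (-2 + (½)/12))*(-301) = (-306 + (-2 + (½)*(1/12)))*(-301) = (-306 + (-2 + 1/24))*(-301) = (-306 - 47/24)*(-301) = -7391/24*(-301) = 2224691/24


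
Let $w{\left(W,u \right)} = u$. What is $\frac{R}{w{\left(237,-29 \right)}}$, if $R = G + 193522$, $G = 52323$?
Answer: $- \frac{245845}{29} \approx -8477.4$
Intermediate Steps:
$R = 245845$ ($R = 52323 + 193522 = 245845$)
$\frac{R}{w{\left(237,-29 \right)}} = \frac{245845}{-29} = 245845 \left(- \frac{1}{29}\right) = - \frac{245845}{29}$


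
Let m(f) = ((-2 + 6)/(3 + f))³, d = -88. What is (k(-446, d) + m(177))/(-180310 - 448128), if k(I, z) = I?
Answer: 40641749/57266412750 ≈ 0.00070970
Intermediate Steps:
m(f) = 64/(3 + f)³ (m(f) = (4/(3 + f))³ = 64/(3 + f)³)
(k(-446, d) + m(177))/(-180310 - 448128) = (-446 + 64/(3 + 177)³)/(-180310 - 448128) = (-446 + 64/180³)/(-628438) = (-446 + 64*(1/5832000))*(-1/628438) = (-446 + 1/91125)*(-1/628438) = -40641749/91125*(-1/628438) = 40641749/57266412750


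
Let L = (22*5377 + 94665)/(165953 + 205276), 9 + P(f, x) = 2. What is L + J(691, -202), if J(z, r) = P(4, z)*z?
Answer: -105613042/21837 ≈ -4836.4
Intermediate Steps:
P(f, x) = -7 (P(f, x) = -9 + 2 = -7)
J(z, r) = -7*z
L = 12527/21837 (L = (118294 + 94665)/371229 = 212959*(1/371229) = 12527/21837 ≈ 0.57366)
L + J(691, -202) = 12527/21837 - 7*691 = 12527/21837 - 4837 = -105613042/21837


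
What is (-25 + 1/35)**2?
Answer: 763876/1225 ≈ 623.57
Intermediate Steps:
(-25 + 1/35)**2 = (-874/35)**2 = 763876/1225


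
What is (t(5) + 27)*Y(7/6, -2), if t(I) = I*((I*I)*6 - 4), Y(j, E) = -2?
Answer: -1514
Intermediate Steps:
t(I) = I*(-4 + 6*I**2) (t(I) = I*(I**2*6 - 4) = I*(6*I**2 - 4) = I*(-4 + 6*I**2))
(t(5) + 27)*Y(7/6, -2) = ((-4*5 + 6*5**3) + 27)*(-2) = ((-20 + 6*125) + 27)*(-2) = ((-20 + 750) + 27)*(-2) = (730 + 27)*(-2) = 757*(-2) = -1514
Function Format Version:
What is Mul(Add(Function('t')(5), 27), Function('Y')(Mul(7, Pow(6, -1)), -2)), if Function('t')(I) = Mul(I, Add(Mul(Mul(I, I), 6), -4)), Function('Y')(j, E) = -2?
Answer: -1514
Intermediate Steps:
Function('t')(I) = Mul(I, Add(-4, Mul(6, Pow(I, 2)))) (Function('t')(I) = Mul(I, Add(Mul(Pow(I, 2), 6), -4)) = Mul(I, Add(Mul(6, Pow(I, 2)), -4)) = Mul(I, Add(-4, Mul(6, Pow(I, 2)))))
Mul(Add(Function('t')(5), 27), Function('Y')(Mul(7, Pow(6, -1)), -2)) = Mul(Add(Add(Mul(-4, 5), Mul(6, Pow(5, 3))), 27), -2) = Mul(Add(Add(-20, Mul(6, 125)), 27), -2) = Mul(Add(Add(-20, 750), 27), -2) = Mul(Add(730, 27), -2) = Mul(757, -2) = -1514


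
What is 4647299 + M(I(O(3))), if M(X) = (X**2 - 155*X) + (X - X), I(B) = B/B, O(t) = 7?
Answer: 4647145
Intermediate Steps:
I(B) = 1
M(X) = X**2 - 155*X (M(X) = (X**2 - 155*X) + 0 = X**2 - 155*X)
4647299 + M(I(O(3))) = 4647299 + 1*(-155 + 1) = 4647299 + 1*(-154) = 4647299 - 154 = 4647145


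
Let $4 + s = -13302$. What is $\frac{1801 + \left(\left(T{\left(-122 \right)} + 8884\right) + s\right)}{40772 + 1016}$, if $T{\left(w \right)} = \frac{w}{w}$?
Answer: $- \frac{655}{10447} \approx -0.062697$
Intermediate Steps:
$T{\left(w \right)} = 1$
$s = -13306$ ($s = -4 - 13302 = -13306$)
$\frac{1801 + \left(\left(T{\left(-122 \right)} + 8884\right) + s\right)}{40772 + 1016} = \frac{1801 + \left(\left(1 + 8884\right) - 13306\right)}{40772 + 1016} = \frac{1801 + \left(8885 - 13306\right)}{41788} = \left(1801 - 4421\right) \frac{1}{41788} = \left(-2620\right) \frac{1}{41788} = - \frac{655}{10447}$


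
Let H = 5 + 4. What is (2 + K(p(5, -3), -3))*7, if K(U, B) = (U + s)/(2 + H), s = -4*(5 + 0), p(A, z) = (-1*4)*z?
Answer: 98/11 ≈ 8.9091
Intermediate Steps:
H = 9
p(A, z) = -4*z
s = -20 (s = -4*5 = -20)
K(U, B) = -20/11 + U/11 (K(U, B) = (U - 20)/(2 + 9) = (-20 + U)/11 = (-20 + U)*(1/11) = -20/11 + U/11)
(2 + K(p(5, -3), -3))*7 = (2 + (-20/11 + (-4*(-3))/11))*7 = (2 + (-20/11 + (1/11)*12))*7 = (2 + (-20/11 + 12/11))*7 = (2 - 8/11)*7 = (14/11)*7 = 98/11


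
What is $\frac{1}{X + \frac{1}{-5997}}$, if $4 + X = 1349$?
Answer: $\frac{5997}{8065964} \approx 0.00074349$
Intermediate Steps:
$X = 1345$ ($X = -4 + 1349 = 1345$)
$\frac{1}{X + \frac{1}{-5997}} = \frac{1}{1345 + \frac{1}{-5997}} = \frac{1}{1345 - \frac{1}{5997}} = \frac{1}{\frac{8065964}{5997}} = \frac{5997}{8065964}$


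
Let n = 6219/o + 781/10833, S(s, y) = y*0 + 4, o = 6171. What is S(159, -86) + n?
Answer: 113197250/22283481 ≈ 5.0799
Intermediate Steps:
S(s, y) = 4 (S(s, y) = 0 + 4 = 4)
n = 24063326/22283481 (n = 6219/6171 + 781/10833 = 6219*(1/6171) + 781*(1/10833) = 2073/2057 + 781/10833 = 24063326/22283481 ≈ 1.0799)
S(159, -86) + n = 4 + 24063326/22283481 = 113197250/22283481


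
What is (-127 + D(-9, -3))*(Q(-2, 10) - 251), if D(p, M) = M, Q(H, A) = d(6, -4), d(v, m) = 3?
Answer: 32240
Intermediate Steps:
Q(H, A) = 3
(-127 + D(-9, -3))*(Q(-2, 10) - 251) = (-127 - 3)*(3 - 251) = -130*(-248) = 32240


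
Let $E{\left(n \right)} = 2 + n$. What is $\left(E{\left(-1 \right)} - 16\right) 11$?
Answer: $-165$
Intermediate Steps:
$\left(E{\left(-1 \right)} - 16\right) 11 = \left(\left(2 - 1\right) - 16\right) 11 = \left(1 - 16\right) 11 = \left(-15\right) 11 = -165$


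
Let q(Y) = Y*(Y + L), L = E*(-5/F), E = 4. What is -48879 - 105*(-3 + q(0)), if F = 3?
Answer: -48564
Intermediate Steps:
L = -20/3 (L = 4*(-5/3) = -20/3 ≈ -6.6667)
q(Y) = Y*(-20/3 + Y) (q(Y) = Y*(Y - 20/3) = Y*(-20/3 + Y))
-48879 - 105*(-3 + q(0)) = -48879 - 105*(-3 + (1/3)*0*(-20 + 3*0)) = -48879 - 105*(-3 + (1/3)*0*(-20 + 0)) = -48879 - 105*(-3 + (1/3)*0*(-20)) = -48879 - 105*(-3 + 0) = -48879 - 105*(-3) = -48879 + 315 = -48564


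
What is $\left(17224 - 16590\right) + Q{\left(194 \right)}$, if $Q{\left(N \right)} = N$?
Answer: $828$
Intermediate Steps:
$\left(17224 - 16590\right) + Q{\left(194 \right)} = \left(17224 - 16590\right) + 194 = 634 + 194 = 828$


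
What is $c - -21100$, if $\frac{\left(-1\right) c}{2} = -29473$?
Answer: $80046$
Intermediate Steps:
$c = 58946$ ($c = \left(-2\right) \left(-29473\right) = 58946$)
$c - -21100 = 58946 - -21100 = 58946 + 21100 = 80046$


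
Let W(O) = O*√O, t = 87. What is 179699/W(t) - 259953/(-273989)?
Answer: 259953/273989 + 179699*√87/7569 ≈ 222.39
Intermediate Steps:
W(O) = O^(3/2)
179699/W(t) - 259953/(-273989) = 179699/(87^(3/2)) - 259953/(-273989) = 179699/((87*√87)) - 259953*(-1/273989) = 179699*(√87/7569) + 259953/273989 = 179699*√87/7569 + 259953/273989 = 259953/273989 + 179699*√87/7569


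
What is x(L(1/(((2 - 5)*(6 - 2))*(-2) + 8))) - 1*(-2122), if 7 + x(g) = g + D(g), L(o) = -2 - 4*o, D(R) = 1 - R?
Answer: 2116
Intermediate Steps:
x(g) = -6 (x(g) = -7 + (g + (1 - g)) = -7 + 1 = -6)
x(L(1/(((2 - 5)*(6 - 2))*(-2) + 8))) - 1*(-2122) = -6 - 1*(-2122) = -6 + 2122 = 2116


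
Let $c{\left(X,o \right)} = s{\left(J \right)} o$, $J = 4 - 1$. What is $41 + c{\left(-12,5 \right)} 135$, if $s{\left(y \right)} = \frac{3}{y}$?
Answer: $716$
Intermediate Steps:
$J = 3$
$c{\left(X,o \right)} = o$ ($c{\left(X,o \right)} = \frac{3}{3} o = 3 \cdot \frac{1}{3} o = 1 o = o$)
$41 + c{\left(-12,5 \right)} 135 = 41 + 5 \cdot 135 = 41 + 675 = 716$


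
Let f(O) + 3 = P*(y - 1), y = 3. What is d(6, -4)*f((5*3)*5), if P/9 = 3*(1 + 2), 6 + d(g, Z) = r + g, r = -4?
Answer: -636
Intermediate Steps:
d(g, Z) = -10 + g (d(g, Z) = -6 + (-4 + g) = -10 + g)
P = 81 (P = 9*(3*(1 + 2)) = 9*(3*3) = 9*9 = 81)
f(O) = 159 (f(O) = -3 + 81*(3 - 1) = -3 + 81*2 = -3 + 162 = 159)
d(6, -4)*f((5*3)*5) = (-10 + 6)*159 = -4*159 = -636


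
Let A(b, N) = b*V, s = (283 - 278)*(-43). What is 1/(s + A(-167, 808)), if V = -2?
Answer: 1/119 ≈ 0.0084034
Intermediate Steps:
s = -215 (s = 5*(-43) = -215)
A(b, N) = -2*b (A(b, N) = b*(-2) = -2*b)
1/(s + A(-167, 808)) = 1/(-215 - 2*(-167)) = 1/(-215 + 334) = 1/119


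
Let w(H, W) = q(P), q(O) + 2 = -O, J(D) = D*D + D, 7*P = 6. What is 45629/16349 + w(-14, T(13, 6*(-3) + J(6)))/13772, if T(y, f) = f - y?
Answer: 1099622784/394027249 ≈ 2.7907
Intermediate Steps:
P = 6/7 (P = (1/7)*6 = 6/7 ≈ 0.85714)
J(D) = D + D**2 (J(D) = D**2 + D = D + D**2)
q(O) = -2 - O
w(H, W) = -20/7 (w(H, W) = -2 - 1*6/7 = -2 - 6/7 = -20/7)
45629/16349 + w(-14, T(13, 6*(-3) + J(6)))/13772 = 45629/16349 - 20/7/13772 = 45629*(1/16349) - 20/7*1/13772 = 45629/16349 - 5/24101 = 1099622784/394027249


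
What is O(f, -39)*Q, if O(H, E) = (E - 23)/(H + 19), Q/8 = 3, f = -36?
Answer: 1488/17 ≈ 87.529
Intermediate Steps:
Q = 24 (Q = 8*3 = 24)
O(H, E) = (-23 + E)/(19 + H)
O(f, -39)*Q = ((-23 - 39)/(19 - 36))*24 = (-62/(-17))*24 = -1/17*(-62)*24 = (62/17)*24 = 1488/17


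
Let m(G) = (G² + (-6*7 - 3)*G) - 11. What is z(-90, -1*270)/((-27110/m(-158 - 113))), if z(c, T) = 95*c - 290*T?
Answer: -597234375/2711 ≈ -2.2030e+5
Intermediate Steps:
z(c, T) = -290*T + 95*c
m(G) = -11 + G² - 45*G (m(G) = (G² + (-42 - 3)*G) - 11 = (G² - 45*G) - 11 = -11 + G² - 45*G)
z(-90, -1*270)/((-27110/m(-158 - 113))) = (-(-290)*270 + 95*(-90))/((-27110/(-11 + (-158 - 113)² - 45*(-158 - 113)))) = (-290*(-270) - 8550)/((-27110/(-11 + (-271)² - 45*(-271)))) = (78300 - 8550)/((-27110/(-11 + 73441 + 12195))) = 69750/((-27110/85625)) = 69750/((-27110*1/85625)) = 69750/(-5422/17125) = 69750*(-17125/5422) = -597234375/2711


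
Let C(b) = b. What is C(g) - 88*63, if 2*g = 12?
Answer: -5538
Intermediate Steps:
g = 6 (g = (½)*12 = 6)
C(g) - 88*63 = 6 - 88*63 = 6 - 5544 = -5538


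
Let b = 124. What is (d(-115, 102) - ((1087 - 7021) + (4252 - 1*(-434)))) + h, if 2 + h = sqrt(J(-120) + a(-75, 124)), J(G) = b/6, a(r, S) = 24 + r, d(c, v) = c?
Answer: 1131 + I*sqrt(273)/3 ≈ 1131.0 + 5.5076*I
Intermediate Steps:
J(G) = 62/3 (J(G) = 124/6 = 124*(1/6) = 62/3)
h = -2 + I*sqrt(273)/3 (h = -2 + sqrt(62/3 + (24 - 75)) = -2 + sqrt(62/3 - 51) = -2 + sqrt(-91/3) = -2 + I*sqrt(273)/3 ≈ -2.0 + 5.5076*I)
(d(-115, 102) - ((1087 - 7021) + (4252 - 1*(-434)))) + h = (-115 - ((1087 - 7021) + (4252 - 1*(-434)))) + (-2 + I*sqrt(273)/3) = (-115 - (-5934 + (4252 + 434))) + (-2 + I*sqrt(273)/3) = (-115 - (-5934 + 4686)) + (-2 + I*sqrt(273)/3) = (-115 - 1*(-1248)) + (-2 + I*sqrt(273)/3) = (-115 + 1248) + (-2 + I*sqrt(273)/3) = 1133 + (-2 + I*sqrt(273)/3) = 1131 + I*sqrt(273)/3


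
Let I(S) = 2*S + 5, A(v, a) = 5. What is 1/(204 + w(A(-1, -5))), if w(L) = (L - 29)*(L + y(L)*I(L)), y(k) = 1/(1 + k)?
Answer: 1/24 ≈ 0.041667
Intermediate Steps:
I(S) = 5 + 2*S
w(L) = (-29 + L)*(L + (5 + 2*L)/(1 + L)) (w(L) = (L - 29)*(L + (5 + 2*L)/(1 + L)) = (-29 + L)*(L + (5 + 2*L)/(1 + L)))
1/(204 + w(A(-1, -5))) = 1/(204 + (-145 + 5³ - 82*5 - 26*5²)/(1 + 5)) = 1/(204 + (-145 + 125 - 410 - 26*25)/6) = 1/(204 + (-145 + 125 - 410 - 650)/6) = 1/(204 + (⅙)*(-1080)) = 1/(204 - 180) = 1/24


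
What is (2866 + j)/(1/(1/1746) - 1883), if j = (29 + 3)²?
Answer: -3890/137 ≈ -28.394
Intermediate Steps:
j = 1024 (j = 32² = 1024)
(2866 + j)/(1/(1/1746) - 1883) = (2866 + 1024)/(1/(1/1746) - 1883) = 3890/(1/(1/1746) - 1883) = 3890/(1746 - 1883) = 3890/(-137) = 3890*(-1/137) = -3890/137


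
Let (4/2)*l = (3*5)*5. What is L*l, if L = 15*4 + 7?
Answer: 5025/2 ≈ 2512.5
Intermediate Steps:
l = 75/2 (l = ((3*5)*5)/2 = (15*5)/2 = (½)*75 = 75/2 ≈ 37.500)
L = 67 (L = 60 + 7 = 67)
L*l = 67*(75/2) = 5025/2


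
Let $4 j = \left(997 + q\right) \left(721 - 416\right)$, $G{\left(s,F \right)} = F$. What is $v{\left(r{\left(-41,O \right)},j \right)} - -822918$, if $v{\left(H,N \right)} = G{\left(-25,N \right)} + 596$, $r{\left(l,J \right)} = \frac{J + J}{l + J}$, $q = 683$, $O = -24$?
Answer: $951614$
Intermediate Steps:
$r{\left(l,J \right)} = \frac{2 J}{J + l}$
$j = 128100$ ($j = \frac{\left(997 + 683\right) \left(721 - 416\right)}{4} = \frac{1680 \cdot 305}{4} = \frac{1}{4} \cdot 512400 = 128100$)
$v{\left(H,N \right)} = 596 + N$ ($v{\left(H,N \right)} = N + 596 = 596 + N$)
$v{\left(r{\left(-41,O \right)},j \right)} - -822918 = \left(596 + 128100\right) - -822918 = 128696 + 822918 = 951614$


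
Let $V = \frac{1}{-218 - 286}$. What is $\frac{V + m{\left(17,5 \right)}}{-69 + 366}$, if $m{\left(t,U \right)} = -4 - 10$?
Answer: $- \frac{7057}{149688} \approx -0.047145$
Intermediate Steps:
$V = - \frac{1}{504}$ ($V = \frac{1}{-504} = - \frac{1}{504} \approx -0.0019841$)
$m{\left(t,U \right)} = -14$ ($m{\left(t,U \right)} = -4 - 10 = -14$)
$\frac{V + m{\left(17,5 \right)}}{-69 + 366} = \frac{- \frac{1}{504} - 14}{-69 + 366} = - \frac{7057}{504 \cdot 297} = \left(- \frac{7057}{504}\right) \frac{1}{297} = - \frac{7057}{149688}$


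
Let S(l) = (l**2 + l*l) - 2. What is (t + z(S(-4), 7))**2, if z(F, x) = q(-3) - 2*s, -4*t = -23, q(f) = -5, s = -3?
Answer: 729/16 ≈ 45.563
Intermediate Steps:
S(l) = -2 + 2*l**2 (S(l) = (l**2 + l**2) - 2 = 2*l**2 - 2 = -2 + 2*l**2)
t = 23/4 (t = -1/4*(-23) = 23/4 ≈ 5.7500)
z(F, x) = 1 (z(F, x) = -5 - 2*(-3) = -5 + 6 = 1)
(t + z(S(-4), 7))**2 = (23/4 + 1)**2 = (27/4)**2 = 729/16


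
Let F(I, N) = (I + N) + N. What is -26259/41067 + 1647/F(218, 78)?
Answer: 19272161/5119686 ≈ 3.7643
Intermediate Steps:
F(I, N) = I + 2*N
-26259/41067 + 1647/F(218, 78) = -26259/41067 + 1647/(218 + 2*78) = -26259*1/41067 + 1647/(218 + 156) = -8753/13689 + 1647/374 = 19272161/5119686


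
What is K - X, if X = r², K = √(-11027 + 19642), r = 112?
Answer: -12544 + √8615 ≈ -12451.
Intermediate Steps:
K = √8615 ≈ 92.817
X = 12544 (X = 112² = 12544)
K - X = √8615 - 1*12544 = √8615 - 12544 = -12544 + √8615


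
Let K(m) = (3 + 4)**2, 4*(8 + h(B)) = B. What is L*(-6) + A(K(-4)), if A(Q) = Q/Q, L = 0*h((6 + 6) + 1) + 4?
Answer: -23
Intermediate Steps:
h(B) = -8 + B/4
K(m) = 49 (K(m) = 7**2 = 49)
L = 4 (L = 0*(-8 + ((6 + 6) + 1)/4) + 4 = 0*(-8 + (12 + 1)/4) + 4 = 0*(-8 + (1/4)*13) + 4 = 0*(-8 + 13/4) + 4 = 0*(-19/4) + 4 = 0 + 4 = 4)
A(Q) = 1
L*(-6) + A(K(-4)) = 4*(-6) + 1 = -24 + 1 = -23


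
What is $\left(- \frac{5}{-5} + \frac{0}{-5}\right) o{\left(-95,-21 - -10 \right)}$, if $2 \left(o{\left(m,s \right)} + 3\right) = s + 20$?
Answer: $\frac{3}{2} \approx 1.5$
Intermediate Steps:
$o{\left(m,s \right)} = 7 + \frac{s}{2}$ ($o{\left(m,s \right)} = -3 + \frac{s + 20}{2} = -3 + \frac{20 + s}{2} = -3 + \left(10 + \frac{s}{2}\right) = 7 + \frac{s}{2}$)
$\left(- \frac{5}{-5} + \frac{0}{-5}\right) o{\left(-95,-21 - -10 \right)} = \left(- \frac{5}{-5} + \frac{0}{-5}\right) \left(7 + \frac{-21 - -10}{2}\right) = \left(\left(-5\right) \left(- \frac{1}{5}\right) + 0 \left(- \frac{1}{5}\right)\right) \left(7 + \frac{-21 + 10}{2}\right) = \left(1 + 0\right) \left(7 + \frac{1}{2} \left(-11\right)\right) = 1 \left(7 - \frac{11}{2}\right) = 1 \cdot \frac{3}{2} = \frac{3}{2}$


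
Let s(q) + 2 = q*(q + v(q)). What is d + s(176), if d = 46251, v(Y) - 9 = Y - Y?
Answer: 78809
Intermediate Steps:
v(Y) = 9 (v(Y) = 9 + (Y - Y) = 9 + 0 = 9)
s(q) = -2 + q*(9 + q) (s(q) = -2 + q*(q + 9) = -2 + q*(9 + q))
d + s(176) = 46251 + (-2 + 176² + 9*176) = 46251 + (-2 + 30976 + 1584) = 46251 + 32558 = 78809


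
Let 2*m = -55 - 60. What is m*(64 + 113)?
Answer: -20355/2 ≈ -10178.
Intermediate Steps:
m = -115/2 (m = (-55 - 60)/2 = (½)*(-115) = -115/2 ≈ -57.500)
m*(64 + 113) = -115*(64 + 113)/2 = -115/2*177 = -20355/2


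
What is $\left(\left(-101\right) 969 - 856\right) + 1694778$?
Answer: $1596053$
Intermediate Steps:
$\left(\left(-101\right) 969 - 856\right) + 1694778 = \left(-97869 - 856\right) + 1694778 = -98725 + 1694778 = 1596053$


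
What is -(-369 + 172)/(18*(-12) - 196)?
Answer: -197/412 ≈ -0.47816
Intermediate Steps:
-(-369 + 172)/(18*(-12) - 196) = -(-197)/(-216 - 196) = -(-197)/(-412) = -(-197)*(-1)/412 = -1*197/412 = -197/412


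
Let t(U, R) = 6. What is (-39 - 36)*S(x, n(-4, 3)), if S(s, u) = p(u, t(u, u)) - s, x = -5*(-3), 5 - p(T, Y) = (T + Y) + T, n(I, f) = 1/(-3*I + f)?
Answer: 1210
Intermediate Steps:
n(I, f) = 1/(f - 3*I)
p(T, Y) = 5 - Y - 2*T (p(T, Y) = 5 - ((T + Y) + T) = 5 - (Y + 2*T) = 5 + (-Y - 2*T) = 5 - Y - 2*T)
x = 15
S(s, u) = -1 - s - 2*u (S(s, u) = (5 - 1*6 - 2*u) - s = (5 - 6 - 2*u) - s = (-1 - 2*u) - s = -1 - s - 2*u)
(-39 - 36)*S(x, n(-4, 3)) = (-39 - 36)*(-1 - 1*15 - 2/(3 - 3*(-4))) = -75*(-1 - 15 - 2/(3 + 12)) = -75*(-1 - 15 - 2/15) = -75*(-242/15) = 1210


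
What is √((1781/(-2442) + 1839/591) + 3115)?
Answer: 7*√14723727271374/481074 ≈ 55.833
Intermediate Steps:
√((1781/(-2442) + 1839/591) + 3115) = √((1781*(-1/2442) + 1839*(1/591)) + 3115) = √((-1781/2442 + 613/197) + 3115) = √(1146089/481074 + 3115) = √(1499691599/481074) = 7*√14723727271374/481074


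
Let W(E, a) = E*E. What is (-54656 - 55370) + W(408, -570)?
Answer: 56438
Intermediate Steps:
W(E, a) = E²
(-54656 - 55370) + W(408, -570) = (-54656 - 55370) + 408² = -110026 + 166464 = 56438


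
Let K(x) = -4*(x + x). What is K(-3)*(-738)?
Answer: -17712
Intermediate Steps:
K(x) = -8*x
K(-3)*(-738) = -8*(-3)*(-738) = 24*(-738) = -17712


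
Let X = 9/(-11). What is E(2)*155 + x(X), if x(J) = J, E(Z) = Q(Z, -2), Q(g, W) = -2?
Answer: -3419/11 ≈ -310.82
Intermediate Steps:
E(Z) = -2
X = -9/11 (X = 9*(-1/11) = -9/11 ≈ -0.81818)
E(2)*155 + x(X) = -2*155 - 9/11 = -310 - 9/11 = -3419/11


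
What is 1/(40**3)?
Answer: 1/64000 ≈ 1.5625e-5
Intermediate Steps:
1/(40**3) = 1/64000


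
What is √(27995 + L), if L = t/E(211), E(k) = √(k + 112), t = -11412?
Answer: √(2920690355 - 3686076*√323)/323 ≈ 165.41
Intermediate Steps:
E(k) = √(112 + k)
L = -11412*√323/323 (L = -11412/√(112 + 211) = -11412*√323/323 ≈ -634.98)
√(27995 + L) = √(27995 - 11412*√323/323)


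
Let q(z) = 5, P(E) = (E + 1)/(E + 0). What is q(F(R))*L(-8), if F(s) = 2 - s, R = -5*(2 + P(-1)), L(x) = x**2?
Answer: 320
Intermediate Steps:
P(E) = (1 + E)/E
R = -10 (R = -5*(2 + (1 - 1)/(-1)) = -5*(2 - 1*0) = -5*(2 + 0) = -5*2 = -10)
q(F(R))*L(-8) = 5*(-8)**2 = 5*64 = 320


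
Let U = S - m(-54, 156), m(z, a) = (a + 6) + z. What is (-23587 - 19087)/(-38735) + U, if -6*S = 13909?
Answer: -563609351/232410 ≈ -2425.1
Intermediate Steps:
S = -13909/6 (S = -⅙*13909 = -13909/6 ≈ -2318.2)
m(z, a) = 6 + a + z (m(z, a) = (6 + a) + z = 6 + a + z)
U = -14557/6 (U = -13909/6 - (6 + 156 - 54) = -13909/6 - 1*108 = -13909/6 - 108 = -14557/6 ≈ -2426.2)
(-23587 - 19087)/(-38735) + U = (-23587 - 19087)/(-38735) - 14557/6 = -42674*(-1/38735) - 14557/6 = 42674/38735 - 14557/6 = -563609351/232410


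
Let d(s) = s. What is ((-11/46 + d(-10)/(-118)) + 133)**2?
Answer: 129991254849/7365796 ≈ 17648.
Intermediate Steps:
((-11/46 + d(-10)/(-118)) + 133)**2 = ((-11/46 - 10/(-118)) + 133)**2 = ((-11*1/46 - 10*(-1/118)) + 133)**2 = ((-11/46 + 5/59) + 133)**2 = (-419/2714 + 133)**2 = (360543/2714)**2 = 129991254849/7365796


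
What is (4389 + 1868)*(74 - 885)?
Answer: -5074427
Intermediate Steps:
(4389 + 1868)*(74 - 885) = 6257*(-811) = -5074427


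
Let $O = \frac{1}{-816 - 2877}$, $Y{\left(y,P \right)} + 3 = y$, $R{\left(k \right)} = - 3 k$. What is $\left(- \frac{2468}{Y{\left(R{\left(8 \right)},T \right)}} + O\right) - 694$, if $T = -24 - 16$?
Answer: $- \frac{20028379}{33237} \approx -602.59$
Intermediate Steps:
$T = -40$ ($T = -24 - 16 = -40$)
$Y{\left(y,P \right)} = -3 + y$
$O = - \frac{1}{3693}$ ($O = \frac{1}{-3693} = - \frac{1}{3693} \approx -0.00027078$)
$\left(- \frac{2468}{Y{\left(R{\left(8 \right)},T \right)}} + O\right) - 694 = \left(- \frac{2468}{-3 - 24} - \frac{1}{3693}\right) - 694 = \left(- \frac{2468}{-27} - \frac{1}{3693}\right) - 694 = \left(\left(-2468\right) \left(- \frac{1}{27}\right) - \frac{1}{3693}\right) - 694 = \left(\frac{2468}{27} - \frac{1}{3693}\right) - 694 = \frac{3038099}{33237} - 694 = - \frac{20028379}{33237}$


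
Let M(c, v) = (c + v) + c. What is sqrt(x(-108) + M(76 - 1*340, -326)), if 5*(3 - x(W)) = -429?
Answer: I*sqrt(19130)/5 ≈ 27.662*I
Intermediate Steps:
x(W) = 444/5 (x(W) = 3 - 1/5*(-429) = 3 + 429/5 = 444/5)
M(c, v) = v + 2*c
sqrt(x(-108) + M(76 - 1*340, -326)) = sqrt(444/5 + (-326 + 2*(76 - 1*340))) = sqrt(444/5 + (-326 + 2*(76 - 340))) = sqrt(444/5 + (-326 + 2*(-264))) = sqrt(444/5 + (-326 - 528)) = sqrt(444/5 - 854) = sqrt(-3826/5) = I*sqrt(19130)/5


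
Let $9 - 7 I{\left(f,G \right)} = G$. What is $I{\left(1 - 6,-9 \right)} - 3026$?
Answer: $- \frac{21164}{7} \approx -3023.4$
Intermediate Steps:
$I{\left(f,G \right)} = \frac{9}{7} - \frac{G}{7}$
$I{\left(1 - 6,-9 \right)} - 3026 = \left(\frac{9}{7} - - \frac{9}{7}\right) - 3026 = \left(\frac{9}{7} + \frac{9}{7}\right) - 3026 = \frac{18}{7} - 3026 = - \frac{21164}{7}$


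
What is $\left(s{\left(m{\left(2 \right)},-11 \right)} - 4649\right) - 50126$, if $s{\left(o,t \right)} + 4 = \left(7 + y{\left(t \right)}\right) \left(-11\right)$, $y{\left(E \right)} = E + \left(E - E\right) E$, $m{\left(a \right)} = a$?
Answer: $-54735$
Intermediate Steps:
$y{\left(E \right)} = E$ ($y{\left(E \right)} = E + 0 E = E + 0 = E$)
$s{\left(o,t \right)} = -81 - 11 t$ ($s{\left(o,t \right)} = -4 + \left(7 + t\right) \left(-11\right) = -4 - \left(77 + 11 t\right) = -81 - 11 t$)
$\left(s{\left(m{\left(2 \right)},-11 \right)} - 4649\right) - 50126 = \left(\left(-81 - -121\right) - 4649\right) - 50126 = \left(\left(-81 + 121\right) - 4649\right) - 50126 = \left(40 - 4649\right) - 50126 = -4609 - 50126 = -54735$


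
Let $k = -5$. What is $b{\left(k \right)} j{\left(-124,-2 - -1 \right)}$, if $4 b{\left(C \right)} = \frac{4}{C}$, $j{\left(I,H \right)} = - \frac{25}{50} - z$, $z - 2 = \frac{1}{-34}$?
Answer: $\frac{42}{85} \approx 0.49412$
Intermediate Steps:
$z = \frac{67}{34}$ ($z = 2 + \frac{1}{-34} = 2 - \frac{1}{34} = \frac{67}{34} \approx 1.9706$)
$j{\left(I,H \right)} = - \frac{42}{17}$ ($j{\left(I,H \right)} = - \frac{25}{50} - \frac{67}{34} = \left(-25\right) \frac{1}{50} - \frac{67}{34} = - \frac{1}{2} - \frac{67}{34} = - \frac{42}{17}$)
$b{\left(C \right)} = \frac{1}{C}$ ($b{\left(C \right)} = \frac{4 \frac{1}{C}}{4} = \frac{1}{C}$)
$b{\left(k \right)} j{\left(-124,-2 - -1 \right)} = \frac{1}{-5} \left(- \frac{42}{17}\right) = \left(- \frac{1}{5}\right) \left(- \frac{42}{17}\right) = \frac{42}{85}$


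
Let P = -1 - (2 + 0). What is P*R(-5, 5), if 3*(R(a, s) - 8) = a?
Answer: -19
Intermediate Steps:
R(a, s) = 8 + a/3
P = -3 (P = -1 - 1*2 = -1 - 2 = -3)
P*R(-5, 5) = -3*(8 + (1/3)*(-5)) = -3*(8 - 5/3) = -3*19/3 = -19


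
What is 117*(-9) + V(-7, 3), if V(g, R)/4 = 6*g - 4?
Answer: -1237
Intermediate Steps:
V(g, R) = -16 + 24*g (V(g, R) = 4*(6*g - 4) = 4*(-4 + 6*g) = -16 + 24*g)
117*(-9) + V(-7, 3) = 117*(-9) + (-16 + 24*(-7)) = -1053 + (-16 - 168) = -1053 - 184 = -1237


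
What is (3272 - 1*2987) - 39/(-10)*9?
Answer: 3201/10 ≈ 320.10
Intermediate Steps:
(3272 - 1*2987) - 39/(-10)*9 = (3272 - 2987) - 39*(-1)/10*9 = 285 - 13*(-3/10)*9 = 285 + (39/10)*9 = 285 + 351/10 = 3201/10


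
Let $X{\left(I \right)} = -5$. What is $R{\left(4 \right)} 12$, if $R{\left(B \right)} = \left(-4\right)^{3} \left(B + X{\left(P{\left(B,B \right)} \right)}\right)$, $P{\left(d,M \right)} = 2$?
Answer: $768$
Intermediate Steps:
$R{\left(B \right)} = 320 - 64 B$ ($R{\left(B \right)} = \left(-4\right)^{3} \left(B - 5\right) = - 64 \left(-5 + B\right) = 320 - 64 B$)
$R{\left(4 \right)} 12 = \left(320 - 256\right) 12 = 64 \cdot 12 = 768$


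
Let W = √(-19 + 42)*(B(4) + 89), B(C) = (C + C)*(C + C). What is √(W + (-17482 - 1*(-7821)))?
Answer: √(-9661 + 153*√23) ≈ 94.484*I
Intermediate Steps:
B(C) = 4*C² (B(C) = (2*C)*(2*C) = 4*C²)
W = 153*√23 (W = √(-19 + 42)*(4*4² + 89) = √23*(4*16 + 89) = √23*(64 + 89) = √23*153 = 153*√23 ≈ 733.76)
√(W + (-17482 - 1*(-7821))) = √(153*√23 + (-17482 - 1*(-7821))) = √(153*√23 + (-17482 + 7821)) = √(153*√23 - 9661) = √(-9661 + 153*√23)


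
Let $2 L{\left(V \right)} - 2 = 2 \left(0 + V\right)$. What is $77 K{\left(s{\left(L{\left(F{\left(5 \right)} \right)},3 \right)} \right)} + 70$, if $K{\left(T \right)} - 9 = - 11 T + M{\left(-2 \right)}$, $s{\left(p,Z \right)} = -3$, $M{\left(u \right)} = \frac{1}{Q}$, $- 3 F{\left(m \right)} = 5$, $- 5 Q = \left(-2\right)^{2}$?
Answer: $\frac{12831}{4} \approx 3207.8$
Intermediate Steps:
$Q = - \frac{4}{5}$ ($Q = - \frac{\left(-2\right)^{2}}{5} = \left(- \frac{1}{5}\right) 4 = - \frac{4}{5} \approx -0.8$)
$F{\left(m \right)} = - \frac{5}{3}$ ($F{\left(m \right)} = \left(- \frac{1}{3}\right) 5 = - \frac{5}{3}$)
$M{\left(u \right)} = - \frac{5}{4}$ ($M{\left(u \right)} = \frac{1}{- \frac{4}{5}} = - \frac{5}{4}$)
$L{\left(V \right)} = 1 + V$ ($L{\left(V \right)} = 1 + \frac{2 \left(0 + V\right)}{2} = 1 + \frac{2 V}{2} = 1 + V$)
$K{\left(T \right)} = \frac{31}{4} - 11 T$ ($K{\left(T \right)} = 9 - \left(\frac{5}{4} + 11 T\right) = \frac{31}{4} - 11 T$)
$77 K{\left(s{\left(L{\left(F{\left(5 \right)} \right)},3 \right)} \right)} + 70 = 77 \left(\frac{31}{4} - -33\right) + 70 = 77 \left(\frac{31}{4} + 33\right) + 70 = 77 \cdot \frac{163}{4} + 70 = \frac{12551}{4} + 70 = \frac{12831}{4}$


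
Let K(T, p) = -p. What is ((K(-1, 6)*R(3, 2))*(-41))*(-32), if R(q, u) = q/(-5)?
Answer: 23616/5 ≈ 4723.2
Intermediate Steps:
R(q, u) = -q/5 (R(q, u) = q*(-⅕) = -q/5)
((K(-1, 6)*R(3, 2))*(-41))*(-32) = (((-1*6)*(-⅕*3))*(-41))*(-32) = (-6*(-⅗)*(-41))*(-32) = ((18/5)*(-41))*(-32) = -738/5*(-32) = 23616/5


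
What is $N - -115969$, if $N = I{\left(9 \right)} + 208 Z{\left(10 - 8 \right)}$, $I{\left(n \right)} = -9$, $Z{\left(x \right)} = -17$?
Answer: $112424$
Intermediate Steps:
$N = -3545$ ($N = -9 + 208 \left(-17\right) = -9 - 3536 = -3545$)
$N - -115969 = -3545 - -115969 = -3545 + 115969 = 112424$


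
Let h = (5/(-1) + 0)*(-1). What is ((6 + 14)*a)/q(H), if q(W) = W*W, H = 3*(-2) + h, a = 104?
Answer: 2080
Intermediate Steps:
h = 5 (h = (5*(-1) + 0)*(-1) = (-5 + 0)*(-1) = -5*(-1) = 5)
H = -1 (H = 3*(-2) + 5 = -6 + 5 = -1)
q(W) = W**2
((6 + 14)*a)/q(H) = ((6 + 14)*104)/((-1)**2) = (20*104)/1 = 2080*1 = 2080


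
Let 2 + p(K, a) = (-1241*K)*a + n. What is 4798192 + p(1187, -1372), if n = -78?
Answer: 2025846036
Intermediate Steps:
p(K, a) = -80 - 1241*K*a (p(K, a) = -2 + ((-1241*K)*a - 78) = -2 + (-1241*K*a - 78) = -2 + (-78 - 1241*K*a) = -80 - 1241*K*a)
4798192 + p(1187, -1372) = 4798192 + (-80 - 1241*1187*(-1372)) = 4798192 + (-80 + 2021047924) = 4798192 + 2021047844 = 2025846036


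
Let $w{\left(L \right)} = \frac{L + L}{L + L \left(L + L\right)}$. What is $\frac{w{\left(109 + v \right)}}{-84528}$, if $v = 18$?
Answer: $- \frac{1}{10777320} \approx -9.2787 \cdot 10^{-8}$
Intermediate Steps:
$w{\left(L \right)} = \frac{2 L}{L + 2 L^{2}}$ ($w{\left(L \right)} = \frac{2 L}{L + L 2 L} = \frac{2 L}{L + 2 L^{2}}$)
$\frac{w{\left(109 + v \right)}}{-84528} = \frac{2 \frac{1}{1 + 2 \left(109 + 18\right)}}{-84528} = \frac{2}{1 + 2 \cdot 127} \left(- \frac{1}{84528}\right) = \frac{2}{1 + 254} \left(- \frac{1}{84528}\right) = \frac{2}{255} \left(- \frac{1}{84528}\right) = - \frac{1}{10777320}$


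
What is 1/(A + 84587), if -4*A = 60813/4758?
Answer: 6344/536599657 ≈ 1.1823e-5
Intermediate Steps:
A = -20271/6344 (A = -60813/(4*4758) = -¼*20271/1586 = -20271/6344 ≈ -3.1953)
1/(A + 84587) = 1/(-20271/6344 + 84587) = 1/(536599657/6344) = 6344/536599657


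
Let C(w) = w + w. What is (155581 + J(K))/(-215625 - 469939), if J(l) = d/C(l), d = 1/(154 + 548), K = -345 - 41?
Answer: -7665108133/33776117856 ≈ -0.22694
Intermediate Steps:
C(w) = 2*w
K = -386
d = 1/702 ≈ 0.0014245
J(l) = 1/(1404*l) (J(l) = 1/(702*((2*l))) = (1/(2*l))/702 = 1/(1404*l))
(155581 + J(K))/(-215625 - 469939) = (155581 + (1/1404)/(-386))/(-215625 - 469939) = (155581 + (1/1404)*(-1/386))/(-685564) = (155581 - 1/541944)*(-1/685564) = (84316189463/541944)*(-1/685564) = -7665108133/33776117856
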